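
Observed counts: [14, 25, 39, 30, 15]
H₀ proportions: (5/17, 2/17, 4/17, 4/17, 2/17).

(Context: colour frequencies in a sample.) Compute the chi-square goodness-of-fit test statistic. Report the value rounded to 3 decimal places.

test statistic = 24.810

n = 123; E_i = n·p_i = [36.18, 14.47, 28.94, 28.94, 14.47]
χ² = (14−36.18)²/36.18 + (25−14.47)²/14.47 + (39−28.94)²/28.94 + (30−28.94)²/28.94 + (15−14.47)²/14.47 = 24.8102
df = 4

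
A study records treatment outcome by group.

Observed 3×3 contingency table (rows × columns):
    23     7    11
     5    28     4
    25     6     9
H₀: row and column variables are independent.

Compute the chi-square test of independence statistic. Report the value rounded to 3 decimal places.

test statistic = 40.624

Row totals [41, 37, 40], col totals [53, 41, 24], n=118
χ² = (23−18.42)²/18.42 + (7−14.25)²/14.25 + (11−8.34)²/8.34 + (5−16.62)²/16.62 + (28−12.86)²/12.86 + (4−7.53)²/7.53 + (25−17.97)²/17.97 + (6−13.90)²/13.90 + (9−8.14)²/8.14 = 40.6242
df = 4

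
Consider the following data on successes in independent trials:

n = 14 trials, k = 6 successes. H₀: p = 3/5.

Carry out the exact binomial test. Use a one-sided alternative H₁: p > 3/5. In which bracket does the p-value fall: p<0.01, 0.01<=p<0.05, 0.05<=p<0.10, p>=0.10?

p-value bracket: p>=0.10

Exact binomial: n=14, k=6, p₀=3/5=0.6000
P(X≥6) from Σ C(n,i)·p₀^i·(1−p₀)^(n−i)
p-value (one-sided, H₁ greater) = 0.94168
→ bracket: p>=0.10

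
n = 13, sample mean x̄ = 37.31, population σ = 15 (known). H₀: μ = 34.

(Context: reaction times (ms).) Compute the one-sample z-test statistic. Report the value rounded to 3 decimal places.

SE = σ/√n = 15/√13 = 4.1603
z = (x̄−μ₀)/SE = (37.31−34)/4.1603 = 0.7956

test statistic = 0.796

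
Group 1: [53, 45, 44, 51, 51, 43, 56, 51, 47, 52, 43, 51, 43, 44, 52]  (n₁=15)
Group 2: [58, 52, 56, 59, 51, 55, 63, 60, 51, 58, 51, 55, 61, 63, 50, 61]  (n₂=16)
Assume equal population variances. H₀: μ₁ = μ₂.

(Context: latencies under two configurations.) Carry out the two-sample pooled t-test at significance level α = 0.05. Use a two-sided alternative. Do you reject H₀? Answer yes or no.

x̄₁=48.400, s₁=4.405, n₁=15
x̄₂=56.500, s₂=4.517, n₂=16
s_p² = [14·4.405² + 15·4.517²]/29 = 19.9172
SE = √(s_p²·(1/15+1/16)) = 1.6039
t = (48.400−56.500)/1.6039 = -5.0500
df = 29
p-value (two-sided) = 0.00002
At α=0.05: p < α → reject H₀

reject H₀: yes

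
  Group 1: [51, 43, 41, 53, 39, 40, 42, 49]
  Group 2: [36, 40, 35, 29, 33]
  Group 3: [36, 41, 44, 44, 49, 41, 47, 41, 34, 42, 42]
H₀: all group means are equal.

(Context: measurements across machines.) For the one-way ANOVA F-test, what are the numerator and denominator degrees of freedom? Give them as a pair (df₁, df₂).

k = 3 groups, N = 24 total
df = (k−1, N−k) = (3−1, 24−3) = (2, 21)

degrees of freedom = [2, 21]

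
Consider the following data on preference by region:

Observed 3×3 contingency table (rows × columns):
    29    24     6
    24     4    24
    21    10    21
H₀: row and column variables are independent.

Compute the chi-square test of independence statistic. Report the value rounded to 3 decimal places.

test statistic = 27.381

Row totals [59, 52, 52], col totals [74, 38, 51], n=163
χ² = (29−26.79)²/26.79 + (24−13.75)²/13.75 + (6−18.46)²/18.46 + (24−23.61)²/23.61 + (4−12.12)²/12.12 + (24−16.27)²/16.27 + (21−23.61)²/23.61 + (10−12.12)²/12.12 + (21−16.27)²/16.27 = 27.3814
df = 4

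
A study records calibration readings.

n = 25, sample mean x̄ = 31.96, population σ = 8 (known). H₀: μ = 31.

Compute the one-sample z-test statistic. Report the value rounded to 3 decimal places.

SE = σ/√n = 8/√25 = 1.6000
z = (x̄−μ₀)/SE = (31.96−31)/1.6000 = 0.6000

test statistic = 0.600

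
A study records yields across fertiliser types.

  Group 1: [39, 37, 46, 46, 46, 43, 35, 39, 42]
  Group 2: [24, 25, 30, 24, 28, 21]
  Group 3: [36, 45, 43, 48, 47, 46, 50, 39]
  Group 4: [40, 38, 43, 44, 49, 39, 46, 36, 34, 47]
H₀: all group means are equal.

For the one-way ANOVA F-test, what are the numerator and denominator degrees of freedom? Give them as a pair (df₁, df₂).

degrees of freedom = [3, 29]

k = 4 groups, N = 33 total
df = (k−1, N−k) = (4−1, 33−4) = (3, 29)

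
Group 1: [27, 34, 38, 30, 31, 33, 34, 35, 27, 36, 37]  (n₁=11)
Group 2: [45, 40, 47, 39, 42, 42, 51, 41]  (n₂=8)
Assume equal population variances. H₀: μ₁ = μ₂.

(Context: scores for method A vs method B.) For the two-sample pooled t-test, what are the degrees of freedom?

degrees of freedom = 17

df = n₁ + n₂ − 2 = 11 + 8 − 2 = 17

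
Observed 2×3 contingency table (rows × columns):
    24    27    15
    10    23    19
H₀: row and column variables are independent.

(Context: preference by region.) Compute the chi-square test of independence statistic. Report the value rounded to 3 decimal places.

test statistic = 4.964

Row totals [66, 52], col totals [34, 50, 34], n=118
χ² = (24−19.02)²/19.02 + (27−27.97)²/27.97 + (15−19.02)²/19.02 + (10−14.98)²/14.98 + (23−22.03)²/22.03 + (19−14.98)²/14.98 = 4.9642
df = 2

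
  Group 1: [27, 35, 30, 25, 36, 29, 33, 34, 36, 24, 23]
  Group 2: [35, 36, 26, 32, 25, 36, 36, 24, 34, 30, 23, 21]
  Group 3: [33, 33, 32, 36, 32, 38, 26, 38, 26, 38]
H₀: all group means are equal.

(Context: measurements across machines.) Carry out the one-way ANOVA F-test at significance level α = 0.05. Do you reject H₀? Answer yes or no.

reject H₀: no

Group means [30.18, 29.83, 33.20], grand mean 30.970
SSB = Σnᵢ(x̄ᵢ−x̄)² = 72.067; SSW = ΣΣ(x−x̄ᵢ)² = 784.903
MSB = 72.067/2 = 36.0333; MSW = 784.903/30 = 26.1634
F = MSB/MSW = 1.3772
df = (2, 30)
p-value (upper-tail) = 0.26777
At α=0.05: p ≥ α → fail to reject H₀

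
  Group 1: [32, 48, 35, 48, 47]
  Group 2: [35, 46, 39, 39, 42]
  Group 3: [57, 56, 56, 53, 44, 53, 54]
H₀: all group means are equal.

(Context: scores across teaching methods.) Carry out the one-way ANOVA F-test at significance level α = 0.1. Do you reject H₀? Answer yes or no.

reject H₀: yes

Group means [42.00, 40.20, 53.29], grand mean 46.118
SSB = Σnᵢ(x̄ᵢ−x̄)² = 619.536; SSW = ΣΣ(x−x̄ᵢ)² = 428.229
MSB = 619.536/2 = 309.7681; MSW = 428.229/14 = 30.5878
F = MSB/MSW = 10.1272
df = (2, 14)
p-value (upper-tail) = 0.00190
At α=0.1: p < α → reject H₀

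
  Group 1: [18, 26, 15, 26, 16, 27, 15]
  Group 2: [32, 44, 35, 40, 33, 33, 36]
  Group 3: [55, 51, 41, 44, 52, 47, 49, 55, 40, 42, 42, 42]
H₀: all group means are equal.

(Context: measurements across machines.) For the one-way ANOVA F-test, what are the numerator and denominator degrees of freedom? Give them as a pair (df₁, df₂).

degrees of freedom = [2, 23]

k = 3 groups, N = 26 total
df = (k−1, N−k) = (3−1, 26−3) = (2, 23)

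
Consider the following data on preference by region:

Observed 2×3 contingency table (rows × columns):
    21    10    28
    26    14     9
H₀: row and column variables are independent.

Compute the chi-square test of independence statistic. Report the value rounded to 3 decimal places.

test statistic = 10.116

Row totals [59, 49], col totals [47, 24, 37], n=108
χ² = (21−25.68)²/25.68 + (10−13.11)²/13.11 + (28−20.21)²/20.21 + (26−21.32)²/21.32 + (14−10.89)²/10.89 + (9−16.79)²/16.79 = 10.1161
df = 2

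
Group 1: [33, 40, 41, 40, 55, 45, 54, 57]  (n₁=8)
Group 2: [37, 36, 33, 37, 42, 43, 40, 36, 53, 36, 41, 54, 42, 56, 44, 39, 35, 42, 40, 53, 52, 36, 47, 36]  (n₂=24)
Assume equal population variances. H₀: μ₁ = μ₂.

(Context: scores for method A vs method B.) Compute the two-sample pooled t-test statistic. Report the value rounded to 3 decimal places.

test statistic = 1.180

x̄₁=45.625, s₁=8.717, n₁=8
x̄₂=42.083, s₂=6.884, n₂=24
s_p² = [7·8.717² + 23·6.884²]/30 = 54.0569
SE = √(s_p²·(1/8+1/24)) = 3.0016
t = (45.625−42.083)/3.0016 = 1.1799
df = 30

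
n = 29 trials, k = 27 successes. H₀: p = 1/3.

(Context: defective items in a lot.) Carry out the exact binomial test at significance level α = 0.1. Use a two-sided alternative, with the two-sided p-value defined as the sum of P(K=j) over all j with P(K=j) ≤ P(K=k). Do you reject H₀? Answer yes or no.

Exact binomial: n=29, k=27, p₀=1/3=0.3333
P(X=j) = C(n,j)·p₀^j·(1−p₀)^(n−j); p = Σ P(X=j) over j with P(X=j) ≤ P(X=27)
p-value (two-sided) = 0.00000
At α=0.1: p < α → reject H₀

reject H₀: yes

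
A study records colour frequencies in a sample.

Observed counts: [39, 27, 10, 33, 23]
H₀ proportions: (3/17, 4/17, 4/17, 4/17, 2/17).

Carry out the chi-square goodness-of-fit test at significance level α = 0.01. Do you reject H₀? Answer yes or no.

n = 132; E_i = n·p_i = [23.29, 31.06, 31.06, 31.06, 15.53]
χ² = (39−23.29)²/23.29 + (27−31.06)²/31.06 + (10−31.06)²/31.06 + (33−31.06)²/31.06 + (23−15.53)²/15.53 = 29.1136
df = 4
p-value (upper-tail) = 0.00001
At α=0.01: p < α → reject H₀

reject H₀: yes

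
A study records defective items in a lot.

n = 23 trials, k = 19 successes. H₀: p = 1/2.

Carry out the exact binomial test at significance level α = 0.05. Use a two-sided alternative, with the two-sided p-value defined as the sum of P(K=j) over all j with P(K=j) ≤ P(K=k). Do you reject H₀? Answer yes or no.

reject H₀: yes

Exact binomial: n=23, k=19, p₀=1/2=0.5000
P(X=j) = C(n,j)·p₀^j·(1−p₀)^(n−j); p = Σ P(X=j) over j with P(X=j) ≤ P(X=19)
p-value (two-sided) = 0.00260
At α=0.05: p < α → reject H₀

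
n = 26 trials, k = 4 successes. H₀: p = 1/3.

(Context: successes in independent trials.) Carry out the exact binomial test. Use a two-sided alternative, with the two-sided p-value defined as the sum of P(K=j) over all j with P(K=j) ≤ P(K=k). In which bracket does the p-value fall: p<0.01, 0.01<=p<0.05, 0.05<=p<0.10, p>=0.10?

p-value bracket: 0.05<=p<0.10

Exact binomial: n=26, k=4, p₀=1/3=0.3333
P(X=j) = C(n,j)·p₀^j·(1−p₀)^(n−j); p = Σ P(X=j) over j with P(X=j) ≤ P(X=4)
p-value (two-sided) = 0.06052
→ bracket: 0.05<=p<0.10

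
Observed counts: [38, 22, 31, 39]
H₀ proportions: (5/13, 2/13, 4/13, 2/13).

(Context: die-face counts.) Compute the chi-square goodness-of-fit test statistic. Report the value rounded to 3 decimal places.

test statistic = 23.155

n = 130; E_i = n·p_i = [50.00, 20.00, 40.00, 20.00]
χ² = (38−50.00)²/50.00 + (22−20.00)²/20.00 + (31−40.00)²/40.00 + (39−20.00)²/20.00 = 23.1550
df = 3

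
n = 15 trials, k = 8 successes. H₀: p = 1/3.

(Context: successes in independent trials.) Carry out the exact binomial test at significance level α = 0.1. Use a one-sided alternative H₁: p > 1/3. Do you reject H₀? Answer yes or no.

reject H₀: yes

Exact binomial: n=15, k=8, p₀=1/3=0.3333
P(X≥8) from Σ C(n,i)·p₀^i·(1−p₀)^(n−i)
p-value (one-sided, H₁ greater) = 0.08823
At α=0.1: p < α → reject H₀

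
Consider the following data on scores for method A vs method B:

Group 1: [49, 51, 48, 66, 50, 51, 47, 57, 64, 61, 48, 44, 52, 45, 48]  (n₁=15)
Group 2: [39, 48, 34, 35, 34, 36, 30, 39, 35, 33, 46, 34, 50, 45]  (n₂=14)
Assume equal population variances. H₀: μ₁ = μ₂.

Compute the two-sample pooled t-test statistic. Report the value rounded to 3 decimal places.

test statistic = 5.593

x̄₁=52.067, s₁=6.798, n₁=15
x̄₂=38.429, s₂=6.297, n₂=14
s_p² = [14·6.798² + 13·6.297²]/27 = 43.0504
SE = √(s_p²·(1/15+1/14)) = 2.4382
t = (52.067−38.429)/2.4382 = 5.5934
df = 27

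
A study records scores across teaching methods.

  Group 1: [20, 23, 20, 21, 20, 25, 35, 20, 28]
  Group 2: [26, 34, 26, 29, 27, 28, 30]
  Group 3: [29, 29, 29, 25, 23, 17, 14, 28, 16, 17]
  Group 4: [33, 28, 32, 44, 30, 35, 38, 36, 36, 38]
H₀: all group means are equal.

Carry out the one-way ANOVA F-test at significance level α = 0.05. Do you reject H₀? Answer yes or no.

reject H₀: yes

Group means [23.56, 28.57, 22.70, 35.00], grand mean 27.472
SSB = Σnᵢ(x̄ᵢ−x̄)² = 940.936; SSW = ΣΣ(x−x̄ᵢ)² = 784.037
MSB = 940.936/3 = 313.6452; MSW = 784.037/32 = 24.5011
F = MSB/MSW = 12.8013
df = (3, 32)
p-value (upper-tail) = 0.00001
At α=0.05: p < α → reject H₀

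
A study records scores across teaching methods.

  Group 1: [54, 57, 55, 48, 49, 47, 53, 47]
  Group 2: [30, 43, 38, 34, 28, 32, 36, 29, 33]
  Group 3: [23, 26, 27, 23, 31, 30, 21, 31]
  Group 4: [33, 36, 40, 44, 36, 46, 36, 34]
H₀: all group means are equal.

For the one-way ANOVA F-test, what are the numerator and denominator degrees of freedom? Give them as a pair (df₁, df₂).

degrees of freedom = [3, 29]

k = 4 groups, N = 33 total
df = (k−1, N−k) = (4−1, 33−4) = (3, 29)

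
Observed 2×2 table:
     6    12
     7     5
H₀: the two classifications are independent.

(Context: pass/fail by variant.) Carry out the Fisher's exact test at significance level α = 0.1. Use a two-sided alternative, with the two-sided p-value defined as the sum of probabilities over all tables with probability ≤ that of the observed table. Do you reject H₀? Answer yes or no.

Margins: r₁=18, r₂=12, c₁=13, c₂=17, n=30
p_obs = C(18,6)·C(12,7)/C(30,13); sum pmf over tables with pmf ≤ p_obs
p-value (two-sided) = 0.26412
At α=0.1: p ≥ α → fail to reject H₀

reject H₀: no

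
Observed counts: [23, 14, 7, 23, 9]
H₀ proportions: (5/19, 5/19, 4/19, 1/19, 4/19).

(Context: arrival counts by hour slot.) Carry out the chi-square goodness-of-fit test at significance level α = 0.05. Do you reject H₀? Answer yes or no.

n = 76; E_i = n·p_i = [20.00, 20.00, 16.00, 4.00, 16.00]
χ² = (23−20.00)²/20.00 + (14−20.00)²/20.00 + (7−16.00)²/16.00 + (23−4.00)²/4.00 + (9−16.00)²/16.00 = 100.6250
df = 4
p-value (upper-tail) = 0.00000
At α=0.05: p < α → reject H₀

reject H₀: yes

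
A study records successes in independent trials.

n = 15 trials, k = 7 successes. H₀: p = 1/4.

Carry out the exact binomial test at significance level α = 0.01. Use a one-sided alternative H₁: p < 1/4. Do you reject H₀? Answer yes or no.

Exact binomial: n=15, k=7, p₀=1/4=0.2500
P(X≤7) from Σ C(n,i)·p₀^i·(1−p₀)^(n−i)
p-value (one-sided, H₁ less) = 0.98270
At α=0.01: p ≥ α → fail to reject H₀

reject H₀: no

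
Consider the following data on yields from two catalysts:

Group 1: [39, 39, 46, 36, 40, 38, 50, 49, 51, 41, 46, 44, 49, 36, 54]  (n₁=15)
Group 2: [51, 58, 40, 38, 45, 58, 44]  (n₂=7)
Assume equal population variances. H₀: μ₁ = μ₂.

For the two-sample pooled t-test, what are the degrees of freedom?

df = n₁ + n₂ − 2 = 15 + 7 − 2 = 20

degrees of freedom = 20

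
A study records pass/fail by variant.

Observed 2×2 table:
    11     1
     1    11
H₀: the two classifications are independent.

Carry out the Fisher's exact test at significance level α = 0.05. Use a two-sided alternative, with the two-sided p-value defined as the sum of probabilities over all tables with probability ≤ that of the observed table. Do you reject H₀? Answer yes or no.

Margins: r₁=12, r₂=12, c₁=12, c₂=12, n=24
p_obs = C(12,11)·C(12,1)/C(24,12); sum pmf over tables with pmf ≤ p_obs
p-value (two-sided) = 0.00011
At α=0.05: p < α → reject H₀

reject H₀: yes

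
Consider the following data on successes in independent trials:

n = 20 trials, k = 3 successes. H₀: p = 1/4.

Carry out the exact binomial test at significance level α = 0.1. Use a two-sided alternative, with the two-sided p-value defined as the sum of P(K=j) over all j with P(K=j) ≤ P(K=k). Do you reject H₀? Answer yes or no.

reject H₀: no

Exact binomial: n=20, k=3, p₀=1/4=0.2500
P(X=j) = C(n,j)·p₀^j·(1−p₀)^(n−j); p = Σ P(X=j) over j with P(X=j) ≤ P(X=3)
p-value (two-sided) = 0.43937
At α=0.1: p ≥ α → fail to reject H₀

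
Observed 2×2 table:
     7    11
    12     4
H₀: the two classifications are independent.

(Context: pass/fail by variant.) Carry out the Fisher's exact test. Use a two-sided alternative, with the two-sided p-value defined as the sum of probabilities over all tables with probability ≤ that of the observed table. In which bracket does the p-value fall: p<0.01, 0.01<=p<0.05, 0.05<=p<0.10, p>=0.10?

p-value bracket: 0.01<=p<0.05

Margins: r₁=18, r₂=16, c₁=19, c₂=15, n=34
p_obs = C(18,7)·C(16,12)/C(34,19); sum pmf over tables with pmf ≤ p_obs
p-value (two-sided) = 0.04544
→ bracket: 0.01<=p<0.05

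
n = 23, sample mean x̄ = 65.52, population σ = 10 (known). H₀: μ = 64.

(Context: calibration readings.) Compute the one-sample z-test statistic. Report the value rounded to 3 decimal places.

SE = σ/√n = 10/√23 = 2.0851
z = (x̄−μ₀)/SE = (65.52−64)/2.0851 = 0.7290

test statistic = 0.729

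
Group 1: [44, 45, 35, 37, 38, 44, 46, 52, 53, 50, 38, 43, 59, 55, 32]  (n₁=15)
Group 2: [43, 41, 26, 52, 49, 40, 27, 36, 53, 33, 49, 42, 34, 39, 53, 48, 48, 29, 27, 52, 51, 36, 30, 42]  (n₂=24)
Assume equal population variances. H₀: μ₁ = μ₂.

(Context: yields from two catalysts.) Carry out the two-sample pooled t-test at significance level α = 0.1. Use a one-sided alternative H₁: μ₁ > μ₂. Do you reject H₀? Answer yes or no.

x̄₁=44.733, s₁=7.887, n₁=15
x̄₂=40.833, s₂=9.116, n₂=24
s_p² = [14·7.887² + 23·9.116²]/37 = 75.1964
SE = √(s_p²·(1/15+1/24)) = 2.8542
t = (44.733−40.833)/2.8542 = 1.3664
df = 37
p-value (one-sided, H₁ greater) = 0.09003
At α=0.1: p < α → reject H₀

reject H₀: yes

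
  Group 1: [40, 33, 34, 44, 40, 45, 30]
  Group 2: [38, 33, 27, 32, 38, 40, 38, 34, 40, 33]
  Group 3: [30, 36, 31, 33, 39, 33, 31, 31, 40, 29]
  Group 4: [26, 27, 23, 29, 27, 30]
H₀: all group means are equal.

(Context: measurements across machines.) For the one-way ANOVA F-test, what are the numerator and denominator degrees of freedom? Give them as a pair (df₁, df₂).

k = 4 groups, N = 33 total
df = (k−1, N−k) = (4−1, 33−4) = (3, 29)

degrees of freedom = [3, 29]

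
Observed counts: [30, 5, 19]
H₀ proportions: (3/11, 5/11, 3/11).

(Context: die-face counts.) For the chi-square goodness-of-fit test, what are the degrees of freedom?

degrees of freedom = 2

df = k − 1 = 3 − 1 = 2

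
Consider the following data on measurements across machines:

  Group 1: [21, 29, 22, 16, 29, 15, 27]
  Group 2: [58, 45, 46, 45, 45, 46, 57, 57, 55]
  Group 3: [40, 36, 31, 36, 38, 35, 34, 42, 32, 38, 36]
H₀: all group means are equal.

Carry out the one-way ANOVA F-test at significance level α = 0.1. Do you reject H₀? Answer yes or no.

reject H₀: yes

Group means [22.71, 50.44, 36.18], grand mean 37.444
SSB = Σnᵢ(x̄ᵢ−x̄)² = 3057.380; SSW = ΣΣ(x−x̄ᵢ)² = 603.287
MSB = 3057.380/2 = 1528.6898; MSW = 603.287/24 = 25.1370
F = MSB/MSW = 60.8144
df = (2, 24)
p-value (upper-tail) = 0.00000
At α=0.1: p < α → reject H₀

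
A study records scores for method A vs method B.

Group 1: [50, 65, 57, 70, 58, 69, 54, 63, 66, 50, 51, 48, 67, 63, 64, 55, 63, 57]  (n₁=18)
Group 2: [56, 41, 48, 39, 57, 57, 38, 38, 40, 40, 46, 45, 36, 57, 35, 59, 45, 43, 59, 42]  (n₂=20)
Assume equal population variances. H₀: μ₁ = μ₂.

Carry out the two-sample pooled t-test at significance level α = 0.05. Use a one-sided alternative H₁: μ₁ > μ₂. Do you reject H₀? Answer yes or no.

x̄₁=59.444, s₁=7.014, n₁=18
x̄₂=46.050, s₂=8.357, n₂=20
s_p² = [17·7.014² + 19·8.357²]/36 = 60.0943
SE = √(s_p²·(1/18+1/20)) = 2.5186
t = (59.444−46.050)/2.5186 = 5.3182
df = 36
p-value (one-sided, H₁ greater) = 0.00000
At α=0.05: p < α → reject H₀

reject H₀: yes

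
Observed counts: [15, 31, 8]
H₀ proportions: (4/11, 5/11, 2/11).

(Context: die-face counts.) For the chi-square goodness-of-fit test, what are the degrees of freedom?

degrees of freedom = 2

df = k − 1 = 3 − 1 = 2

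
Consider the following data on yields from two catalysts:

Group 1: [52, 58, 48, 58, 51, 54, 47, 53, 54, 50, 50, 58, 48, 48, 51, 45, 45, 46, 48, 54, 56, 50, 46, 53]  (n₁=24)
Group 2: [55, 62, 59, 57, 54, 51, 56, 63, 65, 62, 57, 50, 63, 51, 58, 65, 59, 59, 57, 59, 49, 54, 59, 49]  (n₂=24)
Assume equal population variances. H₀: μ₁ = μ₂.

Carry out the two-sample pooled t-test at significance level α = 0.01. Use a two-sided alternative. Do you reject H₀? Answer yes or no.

reject H₀: yes

x̄₁=50.958, s₁=4.091, n₁=24
x̄₂=57.208, s₂=4.854, n₂=24
s_p² = [23·4.091² + 23·4.854²]/46 = 20.1504
SE = √(s_p²·(1/24+1/24)) = 1.2958
t = (50.958−57.208)/1.2958 = -4.8231
df = 46
p-value (two-sided) = 0.00002
At α=0.01: p < α → reject H₀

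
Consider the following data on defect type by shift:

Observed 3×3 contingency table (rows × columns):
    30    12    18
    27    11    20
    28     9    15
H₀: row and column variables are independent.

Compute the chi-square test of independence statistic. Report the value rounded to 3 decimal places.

Row totals [60, 58, 52], col totals [85, 32, 53], n=170
χ² = (30−30.00)²/30.00 + (12−11.29)²/11.29 + (18−18.71)²/18.71 + (27−29.00)²/29.00 + (11−10.92)²/10.92 + (20−18.08)²/18.08 + (28−26.00)²/26.00 + (9−9.79)²/9.79 + (15−16.21)²/16.21 = 0.7206
df = 4

test statistic = 0.721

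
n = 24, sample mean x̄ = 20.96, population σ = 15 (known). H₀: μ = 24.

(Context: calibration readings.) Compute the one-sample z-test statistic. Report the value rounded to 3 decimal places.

SE = σ/√n = 15/√24 = 3.0619
z = (x̄−μ₀)/SE = (20.96−24)/3.0619 = -0.9929

test statistic = -0.993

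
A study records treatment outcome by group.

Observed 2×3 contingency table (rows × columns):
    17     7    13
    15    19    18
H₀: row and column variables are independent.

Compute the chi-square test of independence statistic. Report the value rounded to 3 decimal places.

test statistic = 4.057

Row totals [37, 52], col totals [32, 26, 31], n=89
χ² = (17−13.30)²/13.30 + (7−10.81)²/10.81 + (13−12.89)²/12.89 + (15−18.70)²/18.70 + (19−15.19)²/15.19 + (18−18.11)²/18.11 = 4.0571
df = 2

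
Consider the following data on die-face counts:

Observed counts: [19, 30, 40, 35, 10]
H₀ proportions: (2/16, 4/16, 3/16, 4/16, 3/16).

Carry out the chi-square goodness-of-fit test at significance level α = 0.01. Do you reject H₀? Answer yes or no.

reject H₀: yes

n = 134; E_i = n·p_i = [16.75, 33.50, 25.12, 33.50, 25.12]
χ² = (19−16.75)²/16.75 + (30−33.50)²/33.50 + (40−25.12)²/25.12 + (35−33.50)²/33.50 + (10−25.12)²/25.12 = 18.6468
df = 4
p-value (upper-tail) = 0.00092
At α=0.01: p < α → reject H₀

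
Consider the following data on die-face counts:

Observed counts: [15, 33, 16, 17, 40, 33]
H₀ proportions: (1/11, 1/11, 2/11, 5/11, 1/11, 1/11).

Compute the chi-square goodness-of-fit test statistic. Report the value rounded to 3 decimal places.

test statistic = 145.200

n = 154; E_i = n·p_i = [14.00, 14.00, 28.00, 70.00, 14.00, 14.00]
χ² = (15−14.00)²/14.00 + (33−14.00)²/14.00 + (16−28.00)²/28.00 + (17−70.00)²/70.00 + (40−14.00)²/14.00 + (33−14.00)²/14.00 = 145.2000
df = 5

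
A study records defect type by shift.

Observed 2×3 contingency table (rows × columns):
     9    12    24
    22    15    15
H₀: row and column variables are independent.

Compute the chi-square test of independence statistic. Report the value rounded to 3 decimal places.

test statistic = 7.395

Row totals [45, 52], col totals [31, 27, 39], n=97
χ² = (9−14.38)²/14.38 + (12−12.53)²/12.53 + (24−18.09)²/18.09 + (22−16.62)²/16.62 + (15−14.47)²/14.47 + (15−20.91)²/20.91 = 7.3952
df = 2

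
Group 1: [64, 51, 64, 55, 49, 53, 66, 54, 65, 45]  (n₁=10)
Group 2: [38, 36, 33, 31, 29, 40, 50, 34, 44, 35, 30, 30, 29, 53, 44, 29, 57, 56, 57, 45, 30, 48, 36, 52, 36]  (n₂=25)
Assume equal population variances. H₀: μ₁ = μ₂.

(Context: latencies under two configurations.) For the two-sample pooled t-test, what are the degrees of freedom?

degrees of freedom = 33

df = n₁ + n₂ − 2 = 10 + 25 − 2 = 33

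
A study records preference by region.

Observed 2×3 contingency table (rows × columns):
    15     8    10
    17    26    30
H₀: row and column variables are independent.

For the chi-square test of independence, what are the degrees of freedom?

df = (r−1)(c−1) = (2−1)·(3−1) = 2

degrees of freedom = 2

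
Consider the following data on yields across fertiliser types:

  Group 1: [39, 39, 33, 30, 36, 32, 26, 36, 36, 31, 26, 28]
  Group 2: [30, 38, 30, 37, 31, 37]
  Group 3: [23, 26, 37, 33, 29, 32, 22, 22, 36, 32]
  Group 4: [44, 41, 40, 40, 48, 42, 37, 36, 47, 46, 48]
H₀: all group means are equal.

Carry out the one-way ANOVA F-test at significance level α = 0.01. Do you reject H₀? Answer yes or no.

Group means [32.67, 33.83, 29.20, 42.64], grand mean 34.769
SSB = Σnᵢ(x̄ᵢ−x̄)² = 1049.278; SSW = ΣΣ(x−x̄ᵢ)² = 781.645
MSB = 1049.278/3 = 349.7592; MSW = 781.645/35 = 22.3327
F = MSB/MSW = 15.6613
df = (3, 35)
p-value (upper-tail) = 0.00000
At α=0.01: p < α → reject H₀

reject H₀: yes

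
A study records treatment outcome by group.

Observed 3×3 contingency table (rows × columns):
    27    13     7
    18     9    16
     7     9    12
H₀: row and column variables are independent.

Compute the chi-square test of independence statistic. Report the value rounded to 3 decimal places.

Row totals [47, 43, 28], col totals [52, 31, 35], n=118
χ² = (27−20.71)²/20.71 + (13−12.35)²/12.35 + (7−13.94)²/13.94 + (18−18.95)²/18.95 + (9−11.30)²/11.30 + (16−12.75)²/12.75 + (7−12.34)²/12.34 + (9−7.36)²/7.36 + (12−8.31)²/8.31 = 11.0610
df = 4

test statistic = 11.061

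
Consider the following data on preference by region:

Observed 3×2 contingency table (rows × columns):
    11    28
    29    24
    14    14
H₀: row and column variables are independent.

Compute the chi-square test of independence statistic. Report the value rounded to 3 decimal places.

Row totals [39, 53, 28], col totals [54, 66], n=120
χ² = (11−17.55)²/17.55 + (28−21.45)²/21.45 + (29−23.85)²/23.85 + (24−29.15)²/29.15 + (14−12.60)²/12.60 + (14−15.40)²/15.40 = 6.7494
df = 2

test statistic = 6.749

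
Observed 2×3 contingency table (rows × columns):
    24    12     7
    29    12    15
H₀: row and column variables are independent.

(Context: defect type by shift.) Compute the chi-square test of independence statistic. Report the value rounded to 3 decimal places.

Row totals [43, 56], col totals [53, 24, 22], n=99
χ² = (24−23.02)²/23.02 + (12−10.42)²/10.42 + (7−9.56)²/9.56 + (29−29.98)²/29.98 + (12−13.58)²/13.58 + (15−12.44)²/12.44 = 1.7031
df = 2

test statistic = 1.703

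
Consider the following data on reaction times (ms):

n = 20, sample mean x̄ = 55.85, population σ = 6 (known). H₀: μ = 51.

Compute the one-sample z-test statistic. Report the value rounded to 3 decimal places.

test statistic = 3.615

SE = σ/√n = 6/√20 = 1.3416
z = (x̄−μ₀)/SE = (55.85−51)/1.3416 = 3.6150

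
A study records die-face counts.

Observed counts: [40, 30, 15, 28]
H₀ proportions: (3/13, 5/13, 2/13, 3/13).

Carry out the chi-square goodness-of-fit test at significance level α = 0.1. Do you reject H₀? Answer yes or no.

n = 113; E_i = n·p_i = [26.08, 43.46, 17.38, 26.08]
χ² = (40−26.08)²/26.08 + (30−43.46)²/43.46 + (15−17.38)²/17.38 + (28−26.08)²/26.08 = 12.0723
df = 3
p-value (upper-tail) = 0.00714
At α=0.1: p < α → reject H₀

reject H₀: yes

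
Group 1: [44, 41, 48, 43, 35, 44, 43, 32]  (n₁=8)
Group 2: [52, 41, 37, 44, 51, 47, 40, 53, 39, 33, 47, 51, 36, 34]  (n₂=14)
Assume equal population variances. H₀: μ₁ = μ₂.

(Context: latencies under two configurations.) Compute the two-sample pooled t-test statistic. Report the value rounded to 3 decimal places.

x̄₁=41.250, s₁=5.230, n₁=8
x̄₂=43.214, s₂=6.996, n₂=14
s_p² = [7·5.230² + 13·6.996²]/20 = 41.3929
SE = √(s_p²·(1/8+1/14)) = 2.8514
t = (41.250−43.214)/2.8514 = -0.6889
df = 20

test statistic = -0.689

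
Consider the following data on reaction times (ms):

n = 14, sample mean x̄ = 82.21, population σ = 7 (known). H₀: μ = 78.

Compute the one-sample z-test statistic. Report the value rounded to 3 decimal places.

SE = σ/√n = 7/√14 = 1.8708
z = (x̄−μ₀)/SE = (82.21−78)/1.8708 = 2.2503

test statistic = 2.250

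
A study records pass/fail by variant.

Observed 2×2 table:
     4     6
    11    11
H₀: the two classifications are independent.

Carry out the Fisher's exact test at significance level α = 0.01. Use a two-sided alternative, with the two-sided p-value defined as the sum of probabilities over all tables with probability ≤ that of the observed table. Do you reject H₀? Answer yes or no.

reject H₀: no

Margins: r₁=10, r₂=22, c₁=15, c₂=17, n=32
p_obs = C(10,4)·C(22,11)/C(32,15); sum pmf over tables with pmf ≤ p_obs
p-value (two-sided) = 0.71195
At α=0.01: p ≥ α → fail to reject H₀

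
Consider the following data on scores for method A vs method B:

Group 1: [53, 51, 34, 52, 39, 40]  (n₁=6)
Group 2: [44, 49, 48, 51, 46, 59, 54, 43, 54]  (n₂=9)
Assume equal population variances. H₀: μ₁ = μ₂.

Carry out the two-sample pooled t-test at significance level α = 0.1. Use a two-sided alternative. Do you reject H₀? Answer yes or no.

reject H₀: no

x̄₁=44.833, s₁=8.134, n₁=6
x̄₂=49.778, s₂=5.239, n₂=9
s_p² = [5·8.134² + 8·5.239²]/13 = 42.3376
SE = √(s_p²·(1/6+1/9)) = 3.4294
t = (44.833−49.778)/3.4294 = -1.4418
df = 13
p-value (two-sided) = 0.17301
At α=0.1: p ≥ α → fail to reject H₀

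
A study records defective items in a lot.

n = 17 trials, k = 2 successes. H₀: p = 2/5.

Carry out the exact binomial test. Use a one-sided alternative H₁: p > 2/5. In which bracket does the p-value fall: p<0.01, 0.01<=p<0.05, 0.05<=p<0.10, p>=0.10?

Exact binomial: n=17, k=2, p₀=2/5=0.4000
P(X≥2) from Σ C(n,i)·p₀^i·(1−p₀)^(n−i)
p-value (one-sided, H₁ greater) = 0.99791
→ bracket: p>=0.10

p-value bracket: p>=0.10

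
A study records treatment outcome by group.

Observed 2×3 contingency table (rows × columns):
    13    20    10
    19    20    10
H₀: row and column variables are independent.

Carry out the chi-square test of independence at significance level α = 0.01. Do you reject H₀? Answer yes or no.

reject H₀: no

Row totals [43, 49], col totals [32, 40, 20], n=92
χ² = (13−14.96)²/14.96 + (20−18.70)²/18.70 + (10−9.35)²/9.35 + (19−17.04)²/17.04 + (20−21.30)²/21.30 + (10−10.65)²/10.65 = 0.7368
df = 2
p-value (upper-tail) = 0.69183
At α=0.01: p ≥ α → fail to reject H₀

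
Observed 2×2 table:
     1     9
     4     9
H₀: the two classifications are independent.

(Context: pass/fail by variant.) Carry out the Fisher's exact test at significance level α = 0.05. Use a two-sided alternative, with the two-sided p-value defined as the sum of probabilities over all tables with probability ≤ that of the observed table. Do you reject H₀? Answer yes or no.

Margins: r₁=10, r₂=13, c₁=5, c₂=18, n=23
p_obs = C(10,1)·C(13,4)/C(23,5); sum pmf over tables with pmf ≤ p_obs
p-value (two-sided) = 0.33936
At α=0.05: p ≥ α → fail to reject H₀

reject H₀: no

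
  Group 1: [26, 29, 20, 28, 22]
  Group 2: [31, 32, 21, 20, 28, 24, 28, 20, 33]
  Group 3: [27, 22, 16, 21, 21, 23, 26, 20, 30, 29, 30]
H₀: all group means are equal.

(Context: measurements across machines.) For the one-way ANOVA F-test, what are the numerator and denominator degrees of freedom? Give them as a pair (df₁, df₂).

k = 3 groups, N = 25 total
df = (k−1, N−k) = (3−1, 25−3) = (2, 22)

degrees of freedom = [2, 22]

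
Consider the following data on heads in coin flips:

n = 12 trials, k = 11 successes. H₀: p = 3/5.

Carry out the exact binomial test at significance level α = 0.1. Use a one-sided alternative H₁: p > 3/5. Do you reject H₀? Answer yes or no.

Exact binomial: n=12, k=11, p₀=3/5=0.6000
P(X≥11) from Σ C(n,i)·p₀^i·(1−p₀)^(n−i)
p-value (one-sided, H₁ greater) = 0.01959
At α=0.1: p < α → reject H₀

reject H₀: yes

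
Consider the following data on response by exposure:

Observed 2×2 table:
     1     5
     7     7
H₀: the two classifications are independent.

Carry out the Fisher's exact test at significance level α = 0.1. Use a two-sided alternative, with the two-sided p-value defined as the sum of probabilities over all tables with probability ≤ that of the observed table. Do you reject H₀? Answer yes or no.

reject H₀: no

Margins: r₁=6, r₂=14, c₁=8, c₂=12, n=20
p_obs = C(6,1)·C(14,7)/C(20,8); sum pmf over tables with pmf ≤ p_obs
p-value (two-sided) = 0.32456
At α=0.1: p ≥ α → fail to reject H₀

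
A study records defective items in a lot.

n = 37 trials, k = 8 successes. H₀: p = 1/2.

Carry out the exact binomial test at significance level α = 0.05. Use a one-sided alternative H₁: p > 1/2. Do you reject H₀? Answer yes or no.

Exact binomial: n=37, k=8, p₀=1/2=0.5000
P(X≥8) from Σ C(n,i)·p₀^i·(1−p₀)^(n−i)
p-value (one-sided, H₁ greater) = 0.99990
At α=0.05: p ≥ α → fail to reject H₀

reject H₀: no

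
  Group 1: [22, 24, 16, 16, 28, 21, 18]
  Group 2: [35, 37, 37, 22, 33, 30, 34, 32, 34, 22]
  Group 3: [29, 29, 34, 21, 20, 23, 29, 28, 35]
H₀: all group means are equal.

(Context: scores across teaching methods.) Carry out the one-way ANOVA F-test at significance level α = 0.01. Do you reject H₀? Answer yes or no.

reject H₀: yes

Group means [20.71, 31.60, 27.56], grand mean 27.269
SSB = Σnᵢ(x̄ᵢ−x̄)² = 489.065; SSW = ΣΣ(x−x̄ᵢ)² = 612.051
MSB = 489.065/2 = 244.5323; MSW = 612.051/23 = 26.6109
F = MSB/MSW = 9.1892
df = (2, 23)
p-value (upper-tail) = 0.00117
At α=0.01: p < α → reject H₀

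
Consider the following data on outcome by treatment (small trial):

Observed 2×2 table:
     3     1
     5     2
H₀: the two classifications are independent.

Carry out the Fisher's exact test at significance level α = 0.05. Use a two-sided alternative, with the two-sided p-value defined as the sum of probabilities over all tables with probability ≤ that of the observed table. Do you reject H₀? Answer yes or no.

Margins: r₁=4, r₂=7, c₁=8, c₂=3, n=11
p_obs = C(4,3)·C(7,5)/C(11,8); sum pmf over tables with pmf ≤ p_obs
p-value (two-sided) = 1.00000
At α=0.05: p ≥ α → fail to reject H₀

reject H₀: no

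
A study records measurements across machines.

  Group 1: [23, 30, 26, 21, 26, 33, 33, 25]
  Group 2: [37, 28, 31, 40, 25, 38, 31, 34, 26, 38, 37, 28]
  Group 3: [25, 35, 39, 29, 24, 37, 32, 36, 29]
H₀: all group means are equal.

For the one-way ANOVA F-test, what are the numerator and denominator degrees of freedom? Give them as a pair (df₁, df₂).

degrees of freedom = [2, 26]

k = 3 groups, N = 29 total
df = (k−1, N−k) = (3−1, 29−3) = (2, 26)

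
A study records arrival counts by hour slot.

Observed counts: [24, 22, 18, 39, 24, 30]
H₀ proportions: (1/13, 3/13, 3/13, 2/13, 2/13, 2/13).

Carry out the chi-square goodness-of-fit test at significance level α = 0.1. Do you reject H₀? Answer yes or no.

n = 157; E_i = n·p_i = [12.08, 36.23, 36.23, 24.15, 24.15, 24.15]
χ² = (24−12.08)²/12.08 + (22−36.23)²/36.23 + (18−36.23)²/36.23 + (39−24.15)²/24.15 + (24−24.15)²/24.15 + (30−24.15)²/24.15 = 37.0754
df = 5
p-value (upper-tail) = 0.00000
At α=0.1: p < α → reject H₀

reject H₀: yes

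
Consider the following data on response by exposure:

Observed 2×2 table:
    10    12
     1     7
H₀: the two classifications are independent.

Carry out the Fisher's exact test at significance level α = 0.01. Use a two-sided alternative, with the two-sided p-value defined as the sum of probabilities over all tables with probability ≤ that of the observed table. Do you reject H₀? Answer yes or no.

Margins: r₁=22, r₂=8, c₁=11, c₂=19, n=30
p_obs = C(22,10)·C(8,1)/C(30,11); sum pmf over tables with pmf ≤ p_obs
p-value (two-sided) = 0.19870
At α=0.01: p ≥ α → fail to reject H₀

reject H₀: no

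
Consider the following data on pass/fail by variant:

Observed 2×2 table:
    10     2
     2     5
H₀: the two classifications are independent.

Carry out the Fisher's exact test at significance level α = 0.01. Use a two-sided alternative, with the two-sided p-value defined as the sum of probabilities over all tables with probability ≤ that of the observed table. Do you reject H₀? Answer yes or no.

reject H₀: no

Margins: r₁=12, r₂=7, c₁=12, c₂=7, n=19
p_obs = C(12,10)·C(7,2)/C(19,12); sum pmf over tables with pmf ≤ p_obs
p-value (two-sided) = 0.04491
At α=0.01: p ≥ α → fail to reject H₀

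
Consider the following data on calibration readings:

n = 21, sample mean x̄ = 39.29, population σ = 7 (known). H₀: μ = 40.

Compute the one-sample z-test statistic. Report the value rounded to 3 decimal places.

test statistic = -0.465

SE = σ/√n = 7/√21 = 1.5275
z = (x̄−μ₀)/SE = (39.29−40)/1.5275 = -0.4648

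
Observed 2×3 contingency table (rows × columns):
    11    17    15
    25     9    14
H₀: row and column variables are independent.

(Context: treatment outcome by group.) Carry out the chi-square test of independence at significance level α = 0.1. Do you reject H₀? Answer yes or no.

reject H₀: yes

Row totals [43, 48], col totals [36, 26, 29], n=91
χ² = (11−17.01)²/17.01 + (17−12.29)²/12.29 + (15−13.70)²/13.70 + (25−18.99)²/18.99 + (9−13.71)²/13.71 + (14−15.30)²/15.30 = 7.6890
df = 2
p-value (upper-tail) = 0.02140
At α=0.1: p < α → reject H₀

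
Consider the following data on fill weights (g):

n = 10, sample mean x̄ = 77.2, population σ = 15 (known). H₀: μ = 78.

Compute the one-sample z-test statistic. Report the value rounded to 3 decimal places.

test statistic = -0.169

SE = σ/√n = 15/√10 = 4.7434
z = (x̄−μ₀)/SE = (77.2−78)/4.7434 = -0.1687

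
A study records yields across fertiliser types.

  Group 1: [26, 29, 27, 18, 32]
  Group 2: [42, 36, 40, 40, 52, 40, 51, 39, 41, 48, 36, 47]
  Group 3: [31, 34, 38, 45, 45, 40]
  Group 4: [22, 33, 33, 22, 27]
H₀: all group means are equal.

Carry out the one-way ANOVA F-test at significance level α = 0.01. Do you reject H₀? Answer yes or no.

reject H₀: yes

Group means [26.40, 42.67, 38.83, 27.40], grand mean 36.214
SSB = Σnᵢ(x̄ᵢ−x̄)² = 1410.814; SSW = ΣΣ(x−x̄ᵢ)² = 723.900
MSB = 1410.814/3 = 470.2714; MSW = 723.900/24 = 30.1625
F = MSB/MSW = 15.5913
df = (3, 24)
p-value (upper-tail) = 0.00001
At α=0.01: p < α → reject H₀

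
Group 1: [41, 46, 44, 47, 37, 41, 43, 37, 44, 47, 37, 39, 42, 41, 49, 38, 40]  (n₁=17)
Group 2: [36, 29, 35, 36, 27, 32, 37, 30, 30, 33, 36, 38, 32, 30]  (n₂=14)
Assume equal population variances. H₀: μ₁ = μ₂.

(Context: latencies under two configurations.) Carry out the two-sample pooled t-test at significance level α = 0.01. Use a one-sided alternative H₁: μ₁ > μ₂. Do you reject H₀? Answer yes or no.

x̄₁=41.941, s₁=3.799, n₁=17
x̄₂=32.929, s₂=3.430, n₂=14
s_p² = [16·3.799² + 13·3.430²]/29 = 13.2369
SE = √(s_p²·(1/17+1/14)) = 1.3131
t = (41.941−32.929)/1.3131 = 6.8638
df = 29
p-value (one-sided, H₁ greater) = 0.00000
At α=0.01: p < α → reject H₀

reject H₀: yes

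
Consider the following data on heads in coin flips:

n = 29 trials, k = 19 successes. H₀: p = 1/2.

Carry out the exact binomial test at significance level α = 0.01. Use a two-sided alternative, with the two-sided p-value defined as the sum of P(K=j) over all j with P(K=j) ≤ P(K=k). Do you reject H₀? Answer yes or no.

Exact binomial: n=29, k=19, p₀=1/2=0.5000
P(X=j) = C(n,j)·p₀^j·(1−p₀)^(n−j); p = Σ P(X=j) over j with P(X=j) ≤ P(X=19)
p-value (two-sided) = 0.13605
At α=0.01: p ≥ α → fail to reject H₀

reject H₀: no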